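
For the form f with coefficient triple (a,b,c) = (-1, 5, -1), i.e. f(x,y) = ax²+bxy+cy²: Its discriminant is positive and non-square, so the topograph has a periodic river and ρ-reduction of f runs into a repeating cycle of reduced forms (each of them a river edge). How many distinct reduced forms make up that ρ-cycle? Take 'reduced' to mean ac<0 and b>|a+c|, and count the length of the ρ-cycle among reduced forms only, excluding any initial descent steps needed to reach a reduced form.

D = 21, ⌊√D⌋ = 4
descent: ρ → (-1,3,3)  [lands on river]
river: ρ → (3,3,-1)
ρ-cycle length = 2 (tail of 1 descent step not counted)

2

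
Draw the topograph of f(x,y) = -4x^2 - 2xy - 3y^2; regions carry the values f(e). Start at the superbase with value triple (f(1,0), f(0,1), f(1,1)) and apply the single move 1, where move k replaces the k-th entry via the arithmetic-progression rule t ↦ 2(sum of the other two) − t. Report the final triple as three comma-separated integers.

start (-4,-3,-9) = (f(1,0),f(0,1),f(1,1))
replace slot 1: 2·((-3)+(-9)) − (-4) = -20 → (-20,-3,-9)

-20,-3,-9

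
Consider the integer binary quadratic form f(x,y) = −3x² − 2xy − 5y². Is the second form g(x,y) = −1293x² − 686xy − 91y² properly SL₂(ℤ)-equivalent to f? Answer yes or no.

D₁ = -56, D₂ = -56
f is negative-definite; reduce −f:
−f: reduced (well bottom): (3,2,5) with a≤c, −a<b≤a
flip sign back: reduced form of f is (-3,-2,-5)
g is negative-definite; reduce −g:
−g: flip: (1293,686,91)→(91,-686,1293)
−g: translate: b→42 (≡-686 mod 182), so (91,-686,1293)→(91,42,5)
−g: flip: (91,42,5)→(5,-42,91)
−g: translate: b→-2 (≡-42 mod 10), so (5,-42,91)→(5,-2,3)
−g: flip: (5,-2,3)→(3,2,5)
−g: reduced (well bottom): (3,2,5) with a≤c, −a<b≤a
flip sign back: reduced form of g is (-3,-2,-5)
reduced forms (-3, -2, -5) vs (-3, -2, -5) ⇒ equivalent

yes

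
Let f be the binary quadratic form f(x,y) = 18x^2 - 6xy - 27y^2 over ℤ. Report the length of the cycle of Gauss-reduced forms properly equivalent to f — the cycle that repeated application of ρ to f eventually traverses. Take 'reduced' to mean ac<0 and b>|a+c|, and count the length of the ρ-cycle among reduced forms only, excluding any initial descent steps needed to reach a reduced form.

D = 1980, ⌊√D⌋ = 44
descent: ρ → (-27,6,18)
descent: ρ → (18,30,-15)  [lands on river]
river: ρ → (-15,30,18)
river: ρ → (18,42,-3)
river: ρ → (-3,42,18)
ρ-cycle length = 4 (tail of 2 descent steps not counted)

4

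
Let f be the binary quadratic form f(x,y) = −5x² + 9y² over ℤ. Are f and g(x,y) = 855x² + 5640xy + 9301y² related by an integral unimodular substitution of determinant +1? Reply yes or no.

D₁ = 180, D₂ = 180
river cycle of f (length 6): (-5, 10, 4), (4, 6, -9), (-9, 12, 1), (1, 12, -9), (-9, 6, 4), (4, 10, -5)
river cycle of g (length 6): (-5, 10, 4), (4, 6, -9), (-9, 12, 1), (1, 12, -9), (-9, 6, 4), (4, 10, -5)
cycles coincide ⇒ equivalent

yes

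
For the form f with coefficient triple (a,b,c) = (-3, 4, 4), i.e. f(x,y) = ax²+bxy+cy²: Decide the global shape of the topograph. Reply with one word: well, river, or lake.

D = b²−4ac = 4² − 4·(-3)·4 = 64
D = 8² is a perfect square ⇒ form factors over ℤ ⇒ lakes

lake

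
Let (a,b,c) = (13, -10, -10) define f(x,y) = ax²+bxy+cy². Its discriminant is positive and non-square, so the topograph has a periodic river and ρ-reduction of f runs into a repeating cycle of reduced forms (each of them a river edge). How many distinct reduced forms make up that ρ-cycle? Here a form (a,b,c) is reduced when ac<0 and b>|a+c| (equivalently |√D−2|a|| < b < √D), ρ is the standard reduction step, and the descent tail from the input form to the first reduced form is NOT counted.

D = 620, ⌊√D⌋ = 24
descent: ρ → (-10,10,13)  [lands on river]
river: ρ → (13,16,-7)
river: ρ → (-7,12,17)
river: ρ → (17,22,-2)
river: ρ → (-2,22,17)
river: ρ → (17,12,-7)
river: ρ → (-7,16,13)
river: ρ → (13,10,-10)
ρ-cycle length = 8 (tail of 1 descent step not counted)

8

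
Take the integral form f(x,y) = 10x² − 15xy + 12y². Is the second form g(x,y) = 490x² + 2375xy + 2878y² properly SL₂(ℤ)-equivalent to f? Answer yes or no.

D₁ = -255, D₂ = -255
f: translate: b→5 (≡-15 mod 20), so (10,-15,12)→(10,5,7)
f: flip: (10,5,7)→(7,-5,10)
f: reduced (well bottom): (7,-5,10) with a≤c, −a<b≤a
g: translate: b→415 (≡2375 mod 980), so (490,2375,2878)→(490,415,88)
g: flip: (490,415,88)→(88,-415,490)
g: translate: b→-63 (≡-415 mod 176), so (88,-415,490)→(88,-63,12)
g: flip: (88,-63,12)→(12,63,88)
g: translate: b→-9 (≡63 mod 24), so (12,63,88)→(12,-9,7)
g: flip: (12,-9,7)→(7,9,12)
g: translate: b→-5 (≡9 mod 14), so (7,9,12)→(7,-5,10)
g: reduced (well bottom): (7,-5,10) with a≤c, −a<b≤a
reduced forms (7, -5, 10) vs (7, -5, 10) ⇒ equivalent

yes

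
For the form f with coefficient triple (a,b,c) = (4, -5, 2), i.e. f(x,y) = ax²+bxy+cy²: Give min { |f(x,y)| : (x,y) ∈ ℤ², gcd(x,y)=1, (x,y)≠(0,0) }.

translate: b→3 (≡-5 mod 8), so (4,-5,2)→(4,3,1)
flip: (4,3,1)→(1,-3,4)
translate: b→1 (≡-3 mod 2), so (1,-3,4)→(1,1,2)
reduced (well bottom): (1,1,2) with a≤c, −a<b≤a
well minimum = a = 1

1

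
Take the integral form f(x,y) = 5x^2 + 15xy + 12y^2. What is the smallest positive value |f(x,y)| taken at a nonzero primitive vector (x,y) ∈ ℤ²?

translate: b→5 (≡15 mod 10), so (5,15,12)→(5,5,2)
flip: (5,5,2)→(2,-5,5)
translate: b→-1 (≡-5 mod 4), so (2,-5,5)→(2,-1,2)
flip: (2,-1,2)→(2,1,2)
reduced (well bottom): (2,1,2) with a≤c, −a<b≤a
well minimum = a = 2

2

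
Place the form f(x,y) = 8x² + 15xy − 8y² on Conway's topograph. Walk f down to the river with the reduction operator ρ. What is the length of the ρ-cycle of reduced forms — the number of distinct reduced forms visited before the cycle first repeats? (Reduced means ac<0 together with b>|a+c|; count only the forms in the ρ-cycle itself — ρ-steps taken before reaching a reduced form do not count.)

D = 481, ⌊√D⌋ = 21
river: ρ → (-8,17,6)
river: ρ → (6,19,-5)
river: ρ → (-5,21,2)
river: ρ → (2,19,-15)
river: ρ → (-15,11,6)
river: ρ → (6,13,-13)
river: ρ → (-13,13,6)
river: ρ → (6,11,-15)
river: ρ → (-15,19,2)
river: ρ → (2,21,-5)
river: ρ → (-5,19,6)
river: ρ → (6,17,-8)
river: ρ → (-8,15,8)
river: ρ → (8,17,-6)
river: ρ → (-6,19,5)
river: ρ → (5,21,-2)
river: ρ → (-2,19,15)
river: ρ → (15,11,-6)
river: ρ → (-6,13,13)
river: ρ → (13,13,-6)
river: ρ → (-6,11,15)
river: ρ → (15,19,-2)
river: ρ → (-2,21,5)
river: ρ → (5,19,-6)
river: ρ → (-6,17,8)
river: ρ → (8,15,-8)
ρ-cycle length = 26 (tail of 0 descent steps not counted)

26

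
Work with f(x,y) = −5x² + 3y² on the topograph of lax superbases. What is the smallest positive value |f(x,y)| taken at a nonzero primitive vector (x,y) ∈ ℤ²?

descent: ρ → (3,6,-2)  [lands on river]
river: ρ → (-2,6,3)
closes: descent 1, river 2
min |a| on river = 2

2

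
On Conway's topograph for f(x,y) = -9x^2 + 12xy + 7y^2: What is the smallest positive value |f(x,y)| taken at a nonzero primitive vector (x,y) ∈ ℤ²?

river: ρ → (7,16,-5)
river: ρ → (-5,14,10)
river: ρ → (10,6,-9)
river: ρ → (-9,12,7)
closes: descent 0, river 4
min |a| on river = 5

5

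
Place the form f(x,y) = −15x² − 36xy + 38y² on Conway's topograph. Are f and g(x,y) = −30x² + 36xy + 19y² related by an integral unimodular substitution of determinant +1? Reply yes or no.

D₁ = 3576, D₂ = 3576
river cycle of f (length 6): (38, 36, -15), (-15, 54, 11), (11, 56, -10), (-10, 44, 41), (41, 38, -13), (-13, 40, 38)
river cycle of g (length 8): (19, 40, -26), (-26, 12, 33), (33, 54, -5), (-5, 56, 22), (22, 32, -29), (-29, 26, 25), (25, 24, -30), (-30, 36, 19)
cycles differ ⇒ inequivalent

no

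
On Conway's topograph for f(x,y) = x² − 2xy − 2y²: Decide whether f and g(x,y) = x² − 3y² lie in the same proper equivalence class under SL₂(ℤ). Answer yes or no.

D₁ = 12, D₂ = 12
river cycle of f (length 2): (-2, 2, 1), (1, 2, -2)
river cycle of g (length 2): (1, 2, -2), (-2, 2, 1)
cycles coincide ⇒ equivalent

yes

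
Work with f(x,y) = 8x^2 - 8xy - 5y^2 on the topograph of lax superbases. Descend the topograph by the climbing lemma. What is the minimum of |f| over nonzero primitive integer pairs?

descent: ρ → (-5,8,8)  [lands on river]
river: ρ → (8,8,-5)
river: ρ → (-5,12,4)
river: ρ → (4,12,-5)
closes: descent 1, river 4
min |a| on river = 4

4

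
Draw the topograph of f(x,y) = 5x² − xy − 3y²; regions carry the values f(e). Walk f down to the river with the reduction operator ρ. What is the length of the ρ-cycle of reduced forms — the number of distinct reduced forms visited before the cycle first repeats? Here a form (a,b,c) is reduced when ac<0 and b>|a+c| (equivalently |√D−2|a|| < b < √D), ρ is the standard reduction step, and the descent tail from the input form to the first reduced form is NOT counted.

D = 61, ⌊√D⌋ = 7
descent: ρ → (-3,7,1)  [lands on river]
river: ρ → (1,7,-3)
river: ρ → (-3,5,3)
river: ρ → (3,7,-1)
river: ρ → (-1,7,3)
river: ρ → (3,5,-3)
ρ-cycle length = 6 (tail of 1 descent step not counted)

6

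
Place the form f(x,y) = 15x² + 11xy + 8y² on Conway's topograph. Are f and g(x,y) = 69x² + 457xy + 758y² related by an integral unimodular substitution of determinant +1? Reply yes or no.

D₁ = -359, D₂ = -359
f: flip: (15,11,8)→(8,-11,15)
f: translate: b→5 (≡-11 mod 16), so (8,-11,15)→(8,5,12)
f: reduced (well bottom): (8,5,12) with a≤c, −a<b≤a
g: translate: b→43 (≡457 mod 138), so (69,457,758)→(69,43,8)
g: flip: (69,43,8)→(8,-43,69)
g: translate: b→5 (≡-43 mod 16), so (8,-43,69)→(8,5,12)
g: reduced (well bottom): (8,5,12) with a≤c, −a<b≤a
reduced forms (8, 5, 12) vs (8, 5, 12) ⇒ equivalent

yes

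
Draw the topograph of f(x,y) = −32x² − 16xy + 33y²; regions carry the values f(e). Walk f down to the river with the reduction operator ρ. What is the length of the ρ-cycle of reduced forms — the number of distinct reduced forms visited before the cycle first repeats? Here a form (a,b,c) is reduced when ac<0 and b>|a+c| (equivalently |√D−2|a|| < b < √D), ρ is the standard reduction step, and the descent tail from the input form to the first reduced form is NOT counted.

D = 4480, ⌊√D⌋ = 66
descent: ρ → (33,16,-32)  [lands on river]
river: ρ → (-32,48,17)
river: ρ → (17,54,-23)
river: ρ → (-23,38,33)
river: ρ → (33,28,-28)
river: ρ → (-28,28,33)
river: ρ → (33,38,-23)
river: ρ → (-23,54,17)
river: ρ → (17,48,-32)
river: ρ → (-32,16,33)
river: ρ → (33,50,-15)
river: ρ → (-15,40,48)
river: ρ → (48,56,-7)
river: ρ → (-7,56,48)
river: ρ → (48,40,-15)
river: ρ → (-15,50,33)
ρ-cycle length = 16 (tail of 1 descent step not counted)

16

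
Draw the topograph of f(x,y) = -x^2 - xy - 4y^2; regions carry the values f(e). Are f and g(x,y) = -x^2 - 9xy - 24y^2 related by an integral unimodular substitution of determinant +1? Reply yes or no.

D₁ = -15, D₂ = -15
f is negative-definite; reduce −f:
−f: reduced (well bottom): (1,1,4) with a≤c, −a<b≤a
flip sign back: reduced form of f is (-1,-1,-4)
g is negative-definite; reduce −g:
−g: translate: b→1 (≡9 mod 2), so (1,9,24)→(1,1,4)
−g: reduced (well bottom): (1,1,4) with a≤c, −a<b≤a
flip sign back: reduced form of g is (-1,-1,-4)
reduced forms (-1, -1, -4) vs (-1, -1, -4) ⇒ equivalent

yes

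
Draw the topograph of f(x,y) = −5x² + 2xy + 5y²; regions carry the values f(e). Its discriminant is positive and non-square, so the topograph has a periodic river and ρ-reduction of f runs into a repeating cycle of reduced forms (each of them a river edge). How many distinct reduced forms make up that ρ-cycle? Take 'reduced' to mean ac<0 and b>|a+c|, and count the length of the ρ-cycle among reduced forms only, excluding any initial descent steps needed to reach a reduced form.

D = 104, ⌊√D⌋ = 10
river: ρ → (5,8,-2)
river: ρ → (-2,8,5)
river: ρ → (5,2,-5)
river: ρ → (-5,8,2)
river: ρ → (2,8,-5)
river: ρ → (-5,2,5)
ρ-cycle length = 6 (tail of 0 descent steps not counted)

6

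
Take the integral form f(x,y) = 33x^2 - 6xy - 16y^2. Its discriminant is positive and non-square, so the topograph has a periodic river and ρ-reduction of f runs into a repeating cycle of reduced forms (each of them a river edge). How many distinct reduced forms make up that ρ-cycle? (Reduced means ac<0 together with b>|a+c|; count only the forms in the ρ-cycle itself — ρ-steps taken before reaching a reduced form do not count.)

D = 2148, ⌊√D⌋ = 46
descent: ρ → (-16,38,11)  [lands on river]
river: ρ → (11,28,-31)
river: ρ → (-31,34,8)
river: ρ → (8,46,-1)
river: ρ → (-1,46,8)
river: ρ → (8,34,-31)
river: ρ → (-31,28,11)
river: ρ → (11,38,-16)
river: ρ → (-16,26,23)
river: ρ → (23,20,-19)
river: ρ → (-19,18,24)
river: ρ → (24,30,-13)
river: ρ → (-13,22,32)
river: ρ → (32,42,-3)
river: ρ → (-3,42,32)
river: ρ → (32,22,-13)
river: ρ → (-13,30,24)
river: ρ → (24,18,-19)
river: ρ → (-19,20,23)
river: ρ → (23,26,-16)
ρ-cycle length = 20 (tail of 1 descent step not counted)

20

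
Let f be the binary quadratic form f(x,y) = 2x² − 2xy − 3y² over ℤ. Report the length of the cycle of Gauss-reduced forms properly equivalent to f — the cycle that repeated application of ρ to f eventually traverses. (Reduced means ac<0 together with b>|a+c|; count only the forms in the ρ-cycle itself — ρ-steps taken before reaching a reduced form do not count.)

D = 28, ⌊√D⌋ = 5
descent: ρ → (-3,2,2)  [lands on river]
river: ρ → (2,2,-3)
river: ρ → (-3,4,1)
river: ρ → (1,4,-3)
ρ-cycle length = 4 (tail of 1 descent step not counted)

4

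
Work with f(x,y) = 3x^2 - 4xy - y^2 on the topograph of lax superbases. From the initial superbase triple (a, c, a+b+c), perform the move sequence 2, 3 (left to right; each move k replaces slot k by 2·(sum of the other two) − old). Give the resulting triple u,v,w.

start (3,-1,-2) = (f(1,0),f(0,1),f(1,1))
replace slot 2: 2·(3+(-2)) − (-1) = 3 → (3,3,-2)
replace slot 3: 2·(3+3) − (-2) = 14 → (3,3,14)

3,3,14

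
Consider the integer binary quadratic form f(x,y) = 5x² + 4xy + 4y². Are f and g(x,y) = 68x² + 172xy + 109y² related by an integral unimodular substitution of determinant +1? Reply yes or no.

D₁ = -64, D₂ = -64
f: flip: (5,4,4)→(4,-4,5)
f: translate: b→4 (≡-4 mod 8), so (4,-4,5)→(4,4,5)
f: reduced (well bottom): (4,4,5) with a≤c, −a<b≤a
g: translate: b→36 (≡172 mod 136), so (68,172,109)→(68,36,5)
g: flip: (68,36,5)→(5,-36,68)
g: translate: b→4 (≡-36 mod 10), so (5,-36,68)→(5,4,4)
g: flip: (5,4,4)→(4,-4,5)
g: translate: b→4 (≡-4 mod 8), so (4,-4,5)→(4,4,5)
g: reduced (well bottom): (4,4,5) with a≤c, −a<b≤a
reduced forms (4, 4, 5) vs (4, 4, 5) ⇒ equivalent

yes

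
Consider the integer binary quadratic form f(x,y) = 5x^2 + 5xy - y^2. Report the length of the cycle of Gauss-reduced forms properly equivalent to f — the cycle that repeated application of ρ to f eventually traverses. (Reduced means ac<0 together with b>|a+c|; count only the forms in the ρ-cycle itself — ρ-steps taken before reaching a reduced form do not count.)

D = 45, ⌊√D⌋ = 6
river: ρ → (-1,5,5)
river: ρ → (5,5,-1)
ρ-cycle length = 2 (tail of 0 descent steps not counted)

2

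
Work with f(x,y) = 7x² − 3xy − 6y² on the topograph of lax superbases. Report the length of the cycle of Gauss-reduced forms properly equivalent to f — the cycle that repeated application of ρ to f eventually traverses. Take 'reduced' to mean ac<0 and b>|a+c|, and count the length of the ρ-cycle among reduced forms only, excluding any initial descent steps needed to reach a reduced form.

D = 177, ⌊√D⌋ = 13
descent: ρ → (-6,3,7)  [lands on river]
river: ρ → (7,11,-2)
river: ρ → (-2,13,1)
river: ρ → (1,13,-2)
river: ρ → (-2,11,7)
river: ρ → (7,3,-6)
river: ρ → (-6,9,4)
river: ρ → (4,7,-8)
river: ρ → (-8,9,3)
river: ρ → (3,9,-8)
river: ρ → (-8,7,4)
river: ρ → (4,9,-6)
ρ-cycle length = 12 (tail of 1 descent step not counted)

12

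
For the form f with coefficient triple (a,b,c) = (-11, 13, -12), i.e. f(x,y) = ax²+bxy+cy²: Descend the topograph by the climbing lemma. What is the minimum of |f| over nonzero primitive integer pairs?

translate: b→9 (≡-13 mod 22), so (11,-13,12)→(11,9,10)
flip: (11,9,10)→(10,-9,11)
reduced (well bottom): (10,-9,11) with a≤c, −a<b≤a
well minimum |f| = |-10| = 10 (negative-definite)

10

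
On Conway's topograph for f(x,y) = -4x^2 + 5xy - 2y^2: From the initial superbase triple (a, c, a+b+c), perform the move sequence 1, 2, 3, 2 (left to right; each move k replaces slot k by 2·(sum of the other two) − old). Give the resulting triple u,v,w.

start (-4,-2,-1) = (f(1,0),f(0,1),f(1,1))
replace slot 1: 2·((-2)+(-1)) − (-4) = -2 → (-2,-2,-1)
replace slot 2: 2·((-2)+(-1)) − (-2) = -4 → (-2,-4,-1)
replace slot 3: 2·((-2)+(-4)) − (-1) = -11 → (-2,-4,-11)
replace slot 2: 2·((-2)+(-11)) − (-4) = -22 → (-2,-22,-11)

-2,-22,-11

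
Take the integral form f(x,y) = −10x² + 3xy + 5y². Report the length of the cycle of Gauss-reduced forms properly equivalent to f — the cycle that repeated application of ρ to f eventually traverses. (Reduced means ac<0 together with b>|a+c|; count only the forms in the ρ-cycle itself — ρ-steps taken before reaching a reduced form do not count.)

D = 209, ⌊√D⌋ = 14
descent: ρ → (5,7,-8)  [lands on river]
river: ρ → (-8,9,4)
river: ρ → (4,7,-10)
river: ρ → (-10,13,1)
river: ρ → (1,13,-10)
river: ρ → (-10,7,4)
river: ρ → (4,9,-8)
river: ρ → (-8,7,5)
river: ρ → (5,13,-2)
river: ρ → (-2,11,11)
river: ρ → (11,11,-2)
river: ρ → (-2,13,5)
ρ-cycle length = 12 (tail of 1 descent step not counted)

12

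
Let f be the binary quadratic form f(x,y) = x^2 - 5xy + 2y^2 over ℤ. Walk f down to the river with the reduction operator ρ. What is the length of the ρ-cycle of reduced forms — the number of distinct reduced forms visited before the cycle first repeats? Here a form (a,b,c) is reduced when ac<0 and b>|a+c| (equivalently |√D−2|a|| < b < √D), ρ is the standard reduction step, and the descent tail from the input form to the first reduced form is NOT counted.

D = 17, ⌊√D⌋ = 4
descent: ρ → (2,1,-2)  [lands on river]
river: ρ → (-2,3,1)
river: ρ → (1,3,-2)
river: ρ → (-2,1,2)
river: ρ → (2,3,-1)
river: ρ → (-1,3,2)
ρ-cycle length = 6 (tail of 1 descent step not counted)

6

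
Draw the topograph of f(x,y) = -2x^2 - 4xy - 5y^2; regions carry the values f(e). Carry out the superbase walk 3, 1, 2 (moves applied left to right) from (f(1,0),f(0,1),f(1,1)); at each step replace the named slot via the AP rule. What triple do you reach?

start (-2,-5,-11) = (f(1,0),f(0,1),f(1,1))
replace slot 3: 2·((-2)+(-5)) − (-11) = -3 → (-2,-5,-3)
replace slot 1: 2·((-5)+(-3)) − (-2) = -14 → (-14,-5,-3)
replace slot 2: 2·((-14)+(-3)) − (-5) = -29 → (-14,-29,-3)

-14,-29,-3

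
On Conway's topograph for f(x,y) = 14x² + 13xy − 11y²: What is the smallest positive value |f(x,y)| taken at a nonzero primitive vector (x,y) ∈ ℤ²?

river: ρ → (-11,9,16)
river: ρ → (16,23,-4)
river: ρ → (-4,25,10)
river: ρ → (10,15,-14)
river: ρ → (-14,13,11)
river: ρ → (11,9,-16)
river: ρ → (-16,23,4)
river: ρ → (4,25,-10)
river: ρ → (-10,15,14)
river: ρ → (14,13,-11)
closes: descent 0, river 10
min |a| on river = 4

4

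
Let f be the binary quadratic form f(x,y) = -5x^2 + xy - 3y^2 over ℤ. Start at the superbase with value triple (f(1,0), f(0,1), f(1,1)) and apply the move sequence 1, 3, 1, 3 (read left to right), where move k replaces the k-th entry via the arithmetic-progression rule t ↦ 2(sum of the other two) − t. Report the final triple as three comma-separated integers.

start (-5,-3,-7) = (f(1,0),f(0,1),f(1,1))
replace slot 1: 2·((-3)+(-7)) − (-5) = -15 → (-15,-3,-7)
replace slot 3: 2·((-15)+(-3)) − (-7) = -29 → (-15,-3,-29)
replace slot 1: 2·((-3)+(-29)) − (-15) = -49 → (-49,-3,-29)
replace slot 3: 2·((-49)+(-3)) − (-29) = -75 → (-49,-3,-75)

-49,-3,-75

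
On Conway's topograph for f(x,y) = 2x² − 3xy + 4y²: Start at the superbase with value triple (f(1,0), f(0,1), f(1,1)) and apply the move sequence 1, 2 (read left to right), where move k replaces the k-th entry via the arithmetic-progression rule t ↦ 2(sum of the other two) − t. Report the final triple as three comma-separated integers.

start (2,4,3) = (f(1,0),f(0,1),f(1,1))
replace slot 1: 2·(4+3) − 2 = 12 → (12,4,3)
replace slot 2: 2·(12+3) − 4 = 26 → (12,26,3)

12,26,3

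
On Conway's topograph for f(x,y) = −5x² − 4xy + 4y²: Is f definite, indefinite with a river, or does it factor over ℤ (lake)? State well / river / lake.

D = b²−4ac = (-4)² − 4·(-5)·4 = 96
D > 0 non-square ⇒ indefinite ⇒ periodic river

river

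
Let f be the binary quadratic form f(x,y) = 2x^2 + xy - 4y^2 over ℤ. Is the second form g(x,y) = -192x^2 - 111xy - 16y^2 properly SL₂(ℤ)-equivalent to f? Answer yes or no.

D₁ = 33, D₂ = 33
river cycle of f (length 4): (2, 5, -1), (-1, 5, 2), (2, 3, -3), (-3, 3, 2)
river cycle of g (length 4): (-3, 3, 2), (2, 5, -1), (-1, 5, 2), (2, 3, -3)
cycles coincide ⇒ equivalent

yes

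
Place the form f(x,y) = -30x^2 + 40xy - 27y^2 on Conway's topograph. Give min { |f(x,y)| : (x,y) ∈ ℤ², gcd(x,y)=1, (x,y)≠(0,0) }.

translate: b→20 (≡-40 mod 60), so (30,-40,27)→(30,20,17)
flip: (30,20,17)→(17,-20,30)
translate: b→14 (≡-20 mod 34), so (17,-20,30)→(17,14,27)
reduced (well bottom): (17,14,27) with a≤c, −a<b≤a
well minimum |f| = |-17| = 17 (negative-definite)

17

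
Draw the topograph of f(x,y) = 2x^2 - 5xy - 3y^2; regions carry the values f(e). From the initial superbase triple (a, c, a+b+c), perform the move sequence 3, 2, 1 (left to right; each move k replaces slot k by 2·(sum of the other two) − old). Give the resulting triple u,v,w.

start (2,-3,-6) = (f(1,0),f(0,1),f(1,1))
replace slot 3: 2·(2+(-3)) − (-6) = 4 → (2,-3,4)
replace slot 2: 2·(2+4) − (-3) = 15 → (2,15,4)
replace slot 1: 2·(15+4) − 2 = 36 → (36,15,4)

36,15,4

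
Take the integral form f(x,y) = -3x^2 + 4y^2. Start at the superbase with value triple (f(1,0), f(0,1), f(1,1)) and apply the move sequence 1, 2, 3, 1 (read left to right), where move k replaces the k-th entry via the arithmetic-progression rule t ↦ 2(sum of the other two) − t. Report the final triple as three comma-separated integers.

start (-3,4,1) = (f(1,0),f(0,1),f(1,1))
replace slot 1: 2·(4+1) − (-3) = 13 → (13,4,1)
replace slot 2: 2·(13+1) − 4 = 24 → (13,24,1)
replace slot 3: 2·(13+24) − 1 = 73 → (13,24,73)
replace slot 1: 2·(24+73) − 13 = 181 → (181,24,73)

181,24,73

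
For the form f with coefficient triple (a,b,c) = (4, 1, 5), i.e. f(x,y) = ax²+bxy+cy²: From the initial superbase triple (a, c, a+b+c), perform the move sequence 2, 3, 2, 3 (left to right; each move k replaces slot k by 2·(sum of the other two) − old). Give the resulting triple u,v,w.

start (4,5,10) = (f(1,0),f(0,1),f(1,1))
replace slot 2: 2·(4+10) − 5 = 23 → (4,23,10)
replace slot 3: 2·(4+23) − 10 = 44 → (4,23,44)
replace slot 2: 2·(4+44) − 23 = 73 → (4,73,44)
replace slot 3: 2·(4+73) − 44 = 110 → (4,73,110)

4,73,110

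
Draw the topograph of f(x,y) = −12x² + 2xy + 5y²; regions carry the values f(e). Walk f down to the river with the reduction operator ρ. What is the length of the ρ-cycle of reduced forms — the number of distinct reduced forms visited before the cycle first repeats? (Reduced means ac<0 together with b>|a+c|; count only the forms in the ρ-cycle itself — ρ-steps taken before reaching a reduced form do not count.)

D = 244, ⌊√D⌋ = 15
descent: ρ → (5,8,-9)  [lands on river]
river: ρ → (-9,10,4)
river: ρ → (4,14,-3)
river: ρ → (-3,10,12)
river: ρ → (12,14,-1)
river: ρ → (-1,14,12)
river: ρ → (12,10,-3)
river: ρ → (-3,14,4)
river: ρ → (4,10,-9)
river: ρ → (-9,8,5)
river: ρ → (5,12,-5)
river: ρ → (-5,8,9)
river: ρ → (9,10,-4)
river: ρ → (-4,14,3)
river: ρ → (3,10,-12)
river: ρ → (-12,14,1)
river: ρ → (1,14,-12)
river: ρ → (-12,10,3)
river: ρ → (3,14,-4)
river: ρ → (-4,10,9)
river: ρ → (9,8,-5)
river: ρ → (-5,12,5)
ρ-cycle length = 22 (tail of 1 descent step not counted)

22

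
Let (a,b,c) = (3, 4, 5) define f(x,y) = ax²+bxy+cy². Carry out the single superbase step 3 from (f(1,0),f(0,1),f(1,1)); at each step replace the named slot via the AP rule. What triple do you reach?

start (3,5,12) = (f(1,0),f(0,1),f(1,1))
replace slot 3: 2·(3+5) − 12 = 4 → (3,5,4)

3,5,4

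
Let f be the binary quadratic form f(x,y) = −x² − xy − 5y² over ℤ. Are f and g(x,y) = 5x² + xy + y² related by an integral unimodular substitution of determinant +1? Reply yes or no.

D₁ = -19, D₂ = -19
f is negative-definite; reduce −f:
−f: reduced (well bottom): (1,1,5) with a≤c, −a<b≤a
flip sign back: reduced form of f is (-1,-1,-5)
g: flip: (5,1,1)→(1,-1,5)
g: translate: b→1 (≡-1 mod 2), so (1,-1,5)→(1,1,5)
g: reduced (well bottom): (1,1,5) with a≤c, −a<b≤a
reduced forms (-1, -1, -5) vs (1, 1, 5) ⇒ inequivalent

no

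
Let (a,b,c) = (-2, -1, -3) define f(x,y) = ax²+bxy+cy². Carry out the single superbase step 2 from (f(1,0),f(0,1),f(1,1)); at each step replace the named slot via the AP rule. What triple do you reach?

start (-2,-3,-6) = (f(1,0),f(0,1),f(1,1))
replace slot 2: 2·((-2)+(-6)) − (-3) = -13 → (-2,-13,-6)

-2,-13,-6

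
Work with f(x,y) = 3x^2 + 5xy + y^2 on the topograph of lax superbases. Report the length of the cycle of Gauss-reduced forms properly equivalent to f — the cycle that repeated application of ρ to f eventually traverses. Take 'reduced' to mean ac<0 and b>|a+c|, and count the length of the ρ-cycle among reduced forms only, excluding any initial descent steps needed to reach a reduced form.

D = 13, ⌊√D⌋ = 3
descent: ρ → (1,3,-1)  [lands on river]
river: ρ → (-1,3,1)
ρ-cycle length = 2 (tail of 1 descent step not counted)

2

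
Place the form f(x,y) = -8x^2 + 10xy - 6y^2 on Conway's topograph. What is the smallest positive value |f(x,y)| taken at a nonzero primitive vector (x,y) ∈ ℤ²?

translate: b→6 (≡-10 mod 16), so (8,-10,6)→(8,6,4)
flip: (8,6,4)→(4,-6,8)
translate: b→2 (≡-6 mod 8), so (4,-6,8)→(4,2,6)
reduced (well bottom): (4,2,6) with a≤c, −a<b≤a
well minimum |f| = |-4| = 4 (negative-definite)

4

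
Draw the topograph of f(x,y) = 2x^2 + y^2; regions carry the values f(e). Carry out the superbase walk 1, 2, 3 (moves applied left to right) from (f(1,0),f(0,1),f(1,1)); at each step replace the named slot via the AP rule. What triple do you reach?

start (2,1,3) = (f(1,0),f(0,1),f(1,1))
replace slot 1: 2·(1+3) − 2 = 6 → (6,1,3)
replace slot 2: 2·(6+3) − 1 = 17 → (6,17,3)
replace slot 3: 2·(6+17) − 3 = 43 → (6,17,43)

6,17,43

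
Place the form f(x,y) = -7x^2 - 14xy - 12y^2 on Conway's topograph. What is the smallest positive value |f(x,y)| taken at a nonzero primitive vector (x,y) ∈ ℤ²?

translate: b→0 (≡14 mod 14), so (7,14,12)→(7,0,5)
flip: (7,0,5)→(5,0,7)
reduced (well bottom): (5,0,7) with a≤c, −a<b≤a
well minimum |f| = |-5| = 5 (negative-definite)

5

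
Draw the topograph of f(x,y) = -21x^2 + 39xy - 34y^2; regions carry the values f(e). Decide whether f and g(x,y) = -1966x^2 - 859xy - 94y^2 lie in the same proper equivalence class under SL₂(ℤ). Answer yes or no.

D₁ = -1335, D₂ = -1335
f is negative-definite; reduce −f:
−f: translate: b→3 (≡-39 mod 42), so (21,-39,34)→(21,3,16)
−f: flip: (21,3,16)→(16,-3,21)
−f: reduced (well bottom): (16,-3,21) with a≤c, −a<b≤a
flip sign back: reduced form of f is (-16,3,-21)
g is negative-definite; reduce −g:
−g: flip: (1966,859,94)→(94,-859,1966)
−g: translate: b→81 (≡-859 mod 188), so (94,-859,1966)→(94,81,21)
−g: flip: (94,81,21)→(21,-81,94)
−g: translate: b→3 (≡-81 mod 42), so (21,-81,94)→(21,3,16)
−g: flip: (21,3,16)→(16,-3,21)
−g: reduced (well bottom): (16,-3,21) with a≤c, −a<b≤a
flip sign back: reduced form of g is (-16,3,-21)
reduced forms (-16, 3, -21) vs (-16, 3, -21) ⇒ equivalent

yes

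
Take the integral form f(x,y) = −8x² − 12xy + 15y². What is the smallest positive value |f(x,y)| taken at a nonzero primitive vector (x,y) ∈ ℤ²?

descent: ρ → (15,12,-8)  [lands on river]
river: ρ → (-8,20,7)
river: ρ → (7,22,-5)
river: ρ → (-5,18,15)
closes: descent 1, river 4
min |a| on river = 5

5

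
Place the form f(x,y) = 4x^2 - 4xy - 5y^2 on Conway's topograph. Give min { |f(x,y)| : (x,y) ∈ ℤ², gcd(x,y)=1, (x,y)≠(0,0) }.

descent: ρ → (-5,4,4)  [lands on river]
river: ρ → (4,4,-5)
river: ρ → (-5,6,3)
river: ρ → (3,6,-5)
closes: descent 1, river 4
min |a| on river = 3

3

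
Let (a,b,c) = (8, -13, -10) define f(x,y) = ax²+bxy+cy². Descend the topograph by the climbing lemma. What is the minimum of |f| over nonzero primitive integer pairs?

descent: ρ → (-10,13,8)  [lands on river]
river: ρ → (8,19,-4)
river: ρ → (-4,21,3)
river: ρ → (3,21,-4)
river: ρ → (-4,19,8)
river: ρ → (8,13,-10)
river: ρ → (-10,7,11)
river: ρ → (11,15,-6)
river: ρ → (-6,21,2)
river: ρ → (2,19,-16)
river: ρ → (-16,13,5)
river: ρ → (5,17,-10)
river: ρ → (-10,3,12)
river: ρ → (12,21,-1)
river: ρ → (-1,21,12)
river: ρ → (12,3,-10)
river: ρ → (-10,17,5)
river: ρ → (5,13,-16)
river: ρ → (-16,19,2)
river: ρ → (2,21,-6)
river: ρ → (-6,15,11)
river: ρ → (11,7,-10)
closes: descent 1, river 22
min |a| on river = 1

1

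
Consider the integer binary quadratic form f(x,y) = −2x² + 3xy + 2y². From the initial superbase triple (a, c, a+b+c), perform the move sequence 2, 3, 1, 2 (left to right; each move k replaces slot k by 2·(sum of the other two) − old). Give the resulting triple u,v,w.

start (-2,2,3) = (f(1,0),f(0,1),f(1,1))
replace slot 2: 2·((-2)+3) − 2 = 0 → (-2,0,3)
replace slot 3: 2·((-2)+0) − 3 = -7 → (-2,0,-7)
replace slot 1: 2·(0+(-7)) − (-2) = -12 → (-12,0,-7)
replace slot 2: 2·((-12)+(-7)) − 0 = -38 → (-12,-38,-7)

-12,-38,-7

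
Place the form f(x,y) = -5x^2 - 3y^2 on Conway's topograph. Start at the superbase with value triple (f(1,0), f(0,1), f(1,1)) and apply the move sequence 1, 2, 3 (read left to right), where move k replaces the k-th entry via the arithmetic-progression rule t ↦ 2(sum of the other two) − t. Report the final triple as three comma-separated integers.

start (-5,-3,-8) = (f(1,0),f(0,1),f(1,1))
replace slot 1: 2·((-3)+(-8)) − (-5) = -17 → (-17,-3,-8)
replace slot 2: 2·((-17)+(-8)) − (-3) = -47 → (-17,-47,-8)
replace slot 3: 2·((-17)+(-47)) − (-8) = -120 → (-17,-47,-120)

-17,-47,-120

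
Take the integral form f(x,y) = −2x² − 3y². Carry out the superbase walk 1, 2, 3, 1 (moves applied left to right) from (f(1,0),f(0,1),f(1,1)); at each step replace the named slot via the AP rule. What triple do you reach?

start (-2,-3,-5) = (f(1,0),f(0,1),f(1,1))
replace slot 1: 2·((-3)+(-5)) − (-2) = -14 → (-14,-3,-5)
replace slot 2: 2·((-14)+(-5)) − (-3) = -35 → (-14,-35,-5)
replace slot 3: 2·((-14)+(-35)) − (-5) = -93 → (-14,-35,-93)
replace slot 1: 2·((-35)+(-93)) − (-14) = -242 → (-242,-35,-93)

-242,-35,-93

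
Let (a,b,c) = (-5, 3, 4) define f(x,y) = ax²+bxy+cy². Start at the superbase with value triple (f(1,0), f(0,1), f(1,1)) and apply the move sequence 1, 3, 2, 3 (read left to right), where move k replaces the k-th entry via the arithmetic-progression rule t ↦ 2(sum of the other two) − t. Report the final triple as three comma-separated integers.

start (-5,4,2) = (f(1,0),f(0,1),f(1,1))
replace slot 1: 2·(4+2) − (-5) = 17 → (17,4,2)
replace slot 3: 2·(17+4) − 2 = 40 → (17,4,40)
replace slot 2: 2·(17+40) − 4 = 110 → (17,110,40)
replace slot 3: 2·(17+110) − 40 = 214 → (17,110,214)

17,110,214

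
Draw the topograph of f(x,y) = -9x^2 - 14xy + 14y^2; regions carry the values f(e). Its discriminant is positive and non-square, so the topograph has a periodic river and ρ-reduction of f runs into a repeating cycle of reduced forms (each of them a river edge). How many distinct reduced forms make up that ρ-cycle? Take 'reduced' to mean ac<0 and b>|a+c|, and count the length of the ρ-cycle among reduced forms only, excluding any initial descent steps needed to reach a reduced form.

D = 700, ⌊√D⌋ = 26
descent: ρ → (14,14,-9)  [lands on river]
river: ρ → (-9,22,6)
river: ρ → (6,26,-1)
river: ρ → (-1,26,6)
river: ρ → (6,22,-9)
river: ρ → (-9,14,14)
ρ-cycle length = 6 (tail of 1 descent step not counted)

6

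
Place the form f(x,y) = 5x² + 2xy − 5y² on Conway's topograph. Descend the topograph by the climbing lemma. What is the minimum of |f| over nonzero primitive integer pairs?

river: ρ → (-5,8,2)
river: ρ → (2,8,-5)
river: ρ → (-5,2,5)
river: ρ → (5,8,-2)
river: ρ → (-2,8,5)
river: ρ → (5,2,-5)
closes: descent 0, river 6
min |a| on river = 2

2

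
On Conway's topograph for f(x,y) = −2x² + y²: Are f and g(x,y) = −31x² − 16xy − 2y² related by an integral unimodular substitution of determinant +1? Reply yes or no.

D₁ = 8, D₂ = 8
river cycle of f (length 2): (1, 2, -1), (-1, 2, 1)
river cycle of g (length 2): (1, 2, -1), (-1, 2, 1)
cycles coincide ⇒ equivalent

yes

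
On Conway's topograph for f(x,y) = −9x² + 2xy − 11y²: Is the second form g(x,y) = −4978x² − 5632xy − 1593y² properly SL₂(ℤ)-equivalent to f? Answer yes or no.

D₁ = -392, D₂ = -392
f is negative-definite; reduce −f:
−f: reduced (well bottom): (9,-2,11) with a≤c, −a<b≤a
flip sign back: reduced form of f is (-9,2,-11)
g is negative-definite; reduce −g:
−g: translate: b→-4324 (≡5632 mod 9956), so (4978,5632,1593)→(4978,-4324,939)
−g: flip: (4978,-4324,939)→(939,4324,4978)
−g: translate: b→568 (≡4324 mod 1878), so (939,4324,4978)→(939,568,86)
−g: flip: (939,568,86)→(86,-568,939)
−g: translate: b→-52 (≡-568 mod 172), so (86,-568,939)→(86,-52,9)
−g: flip: (86,-52,9)→(9,52,86)
−g: translate: b→-2 (≡52 mod 18), so (9,52,86)→(9,-2,11)
−g: reduced (well bottom): (9,-2,11) with a≤c, −a<b≤a
flip sign back: reduced form of g is (-9,2,-11)
reduced forms (-9, 2, -11) vs (-9, 2, -11) ⇒ equivalent

yes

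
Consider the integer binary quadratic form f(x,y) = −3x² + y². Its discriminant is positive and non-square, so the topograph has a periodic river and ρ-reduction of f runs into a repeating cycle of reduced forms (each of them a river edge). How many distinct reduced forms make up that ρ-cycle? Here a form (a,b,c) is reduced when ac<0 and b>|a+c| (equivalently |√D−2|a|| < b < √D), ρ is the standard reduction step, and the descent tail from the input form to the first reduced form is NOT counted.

D = 12, ⌊√D⌋ = 3
descent: ρ → (1,2,-2)  [lands on river]
river: ρ → (-2,2,1)
ρ-cycle length = 2 (tail of 1 descent step not counted)

2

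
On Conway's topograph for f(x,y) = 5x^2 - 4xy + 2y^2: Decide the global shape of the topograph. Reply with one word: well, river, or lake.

D = b²−4ac = (-4)² − 4·5·2 = -24
D < 0 ⇒ definite ⇒ every region one sign ⇒ single well

well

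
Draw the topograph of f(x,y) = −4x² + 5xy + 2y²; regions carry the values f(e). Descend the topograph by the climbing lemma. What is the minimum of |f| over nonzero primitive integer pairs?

river: ρ → (2,7,-1)
river: ρ → (-1,7,2)
river: ρ → (2,5,-4)
river: ρ → (-4,3,3)
river: ρ → (3,3,-4)
river: ρ → (-4,5,2)
closes: descent 0, river 6
min |a| on river = 1

1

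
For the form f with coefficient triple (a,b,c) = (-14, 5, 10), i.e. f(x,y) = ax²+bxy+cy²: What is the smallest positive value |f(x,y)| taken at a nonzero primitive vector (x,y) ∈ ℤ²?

river: ρ → (10,15,-9)
river: ρ → (-9,21,4)
river: ρ → (4,19,-14)
river: ρ → (-14,9,9)
river: ρ → (9,9,-14)
river: ρ → (-14,19,4)
river: ρ → (4,21,-9)
river: ρ → (-9,15,10)
river: ρ → (10,5,-14)
river: ρ → (-14,23,1)
river: ρ → (1,23,-14)
river: ρ → (-14,5,10)
closes: descent 0, river 12
min |a| on river = 1

1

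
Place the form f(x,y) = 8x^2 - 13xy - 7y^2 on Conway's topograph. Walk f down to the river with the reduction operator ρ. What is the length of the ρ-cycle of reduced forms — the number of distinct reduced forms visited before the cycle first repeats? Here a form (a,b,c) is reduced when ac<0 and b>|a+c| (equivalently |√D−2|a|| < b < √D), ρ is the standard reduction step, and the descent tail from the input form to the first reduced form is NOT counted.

D = 393, ⌊√D⌋ = 19
descent: ρ → (-7,13,8)  [lands on river]
river: ρ → (8,19,-1)
river: ρ → (-1,19,8)
river: ρ → (8,13,-7)
river: ρ → (-7,15,6)
river: ρ → (6,9,-13)
river: ρ → (-13,17,2)
river: ρ → (2,19,-4)
river: ρ → (-4,13,14)
river: ρ → (14,15,-3)
river: ρ → (-3,15,14)
river: ρ → (14,13,-4)
river: ρ → (-4,19,2)
river: ρ → (2,17,-13)
river: ρ → (-13,9,6)
river: ρ → (6,15,-7)
ρ-cycle length = 16 (tail of 1 descent step not counted)

16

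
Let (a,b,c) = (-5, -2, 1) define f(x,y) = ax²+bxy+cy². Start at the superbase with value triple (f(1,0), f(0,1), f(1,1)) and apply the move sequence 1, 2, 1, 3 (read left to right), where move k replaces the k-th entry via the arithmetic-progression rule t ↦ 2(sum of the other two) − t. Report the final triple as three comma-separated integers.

start (-5,1,-6) = (f(1,0),f(0,1),f(1,1))
replace slot 1: 2·(1+(-6)) − (-5) = -5 → (-5,1,-6)
replace slot 2: 2·((-5)+(-6)) − 1 = -23 → (-5,-23,-6)
replace slot 1: 2·((-23)+(-6)) − (-5) = -53 → (-53,-23,-6)
replace slot 3: 2·((-53)+(-23)) − (-6) = -146 → (-53,-23,-146)

-53,-23,-146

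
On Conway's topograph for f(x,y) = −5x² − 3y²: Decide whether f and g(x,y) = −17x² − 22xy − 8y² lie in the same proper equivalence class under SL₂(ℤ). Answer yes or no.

D₁ = -60, D₂ = -60
f is negative-definite; reduce −f:
−f: flip: (5,0,3)→(3,0,5)
−f: reduced (well bottom): (3,0,5) with a≤c, −a<b≤a
flip sign back: reduced form of f is (-3,0,-5)
g is negative-definite; reduce −g:
−g: translate: b→-12 (≡22 mod 34), so (17,22,8)→(17,-12,3)
−g: flip: (17,-12,3)→(3,12,17)
−g: translate: b→0 (≡12 mod 6), so (3,12,17)→(3,0,5)
−g: reduced (well bottom): (3,0,5) with a≤c, −a<b≤a
flip sign back: reduced form of g is (-3,0,-5)
reduced forms (-3, 0, -5) vs (-3, 0, -5) ⇒ equivalent

yes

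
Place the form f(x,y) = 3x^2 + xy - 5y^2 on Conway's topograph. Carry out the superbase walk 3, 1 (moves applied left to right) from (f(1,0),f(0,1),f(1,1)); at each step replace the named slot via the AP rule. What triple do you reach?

start (3,-5,-1) = (f(1,0),f(0,1),f(1,1))
replace slot 3: 2·(3+(-5)) − (-1) = -3 → (3,-5,-3)
replace slot 1: 2·((-5)+(-3)) − 3 = -19 → (-19,-5,-3)

-19,-5,-3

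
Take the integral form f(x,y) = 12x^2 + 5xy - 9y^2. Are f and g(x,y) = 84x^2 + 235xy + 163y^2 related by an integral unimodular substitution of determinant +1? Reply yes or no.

D₁ = 457, D₂ = 457
river cycle of f (length 46): (-9, 13, 8), (8, 19, -3), (-3, 17, 14), (14, 11, -6), (-6, 13, 12), (12, 11, -7), (-7, 17, 6), (6, 19, -4), (-4, 21, 1), (1, 21, -4), … (36 more)
river cycle of g (length 46): (12, 5, -9), (-9, 13, 8), (8, 19, -3), (-3, 17, 14), (14, 11, -6), (-6, 13, 12), (12, 11, -7), (-7, 17, 6), (6, 19, -4), (-4, 21, 1), … (36 more)
cycles coincide ⇒ equivalent

yes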